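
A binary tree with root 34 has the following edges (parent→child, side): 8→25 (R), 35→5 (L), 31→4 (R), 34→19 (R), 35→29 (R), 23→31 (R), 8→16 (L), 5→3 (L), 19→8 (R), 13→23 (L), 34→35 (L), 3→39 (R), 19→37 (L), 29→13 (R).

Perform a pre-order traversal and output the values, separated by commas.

34, 35, 5, 3, 39, 29, 13, 23, 31, 4, 19, 37, 8, 16, 25

Pre-order visits the node, then its left subtree, then its right subtree.
Visit 34.
At 34: go left to 35.
  Visit 35.
  At 35: go left to 5.
    Visit 5.
    At 5: go left to 3.
      Visit 3.
      At 3: no left child.
      At 3: go right to 39.
        39 is a leaf — visit 39.
    At 5: no right child.
  At 35: go right to 29.
    Visit 29.
    At 29: no left child.
    At 29: go right to 13.
      Visit 13.
      At 13: go left to 23.
        Visit 23.
        At 23: no left child.
        At 23: go right to 31.
          Visit 31.
          At 31: no left child.
          At 31: go right to 4.
            4 is a leaf — visit 4.
      At 13: no right child.
At 34: go right to 19.
  Visit 19.
  At 19: go left to 37.
    37 is a leaf — visit 37.
  At 19: go right to 8.
    Visit 8.
    At 8: go left to 16.
      16 is a leaf — visit 16.
    At 8: go right to 25.
      25 is a leaf — visit 25.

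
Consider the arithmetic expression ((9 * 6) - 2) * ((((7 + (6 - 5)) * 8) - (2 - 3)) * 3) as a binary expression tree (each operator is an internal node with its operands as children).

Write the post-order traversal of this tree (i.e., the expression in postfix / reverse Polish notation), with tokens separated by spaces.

9 6 * 2 - 7 6 5 - + 8 * 2 3 - - 3 * *

Post-order on an expression tree gives postfix notation: for each operator, emit left operand, right operand, then the operator.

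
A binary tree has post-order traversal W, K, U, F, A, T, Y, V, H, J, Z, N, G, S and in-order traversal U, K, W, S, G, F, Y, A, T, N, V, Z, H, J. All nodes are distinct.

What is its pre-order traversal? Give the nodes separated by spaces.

The last element of post-order is the root; it splits in-order into left and right subtrees.
Root S: left subtree has 3 nodes {U, K, W}, right has 10 {G, F, Y, A, T, N, V, Z, H, J}.
  Root U: left subtree has 0 nodes { }, right has 2 {K, W}.
    Root K: left subtree has 0 nodes { }, right has 1 {W}.
  Root G: left subtree has 0 nodes { }, right has 9 {F, Y, A, T, N, V, Z, H, J}.
    Root N: left subtree has 4 nodes {F, Y, A, T}, right has 4 {V, Z, H, J}.
      Root Y: left subtree has 1 node {F}, right has 2 {A, T}.
        Root T: left subtree has 1 node {A}, right has 0 { }.
      Root Z: left subtree has 1 node {V}, right has 2 {H, J}.
        Root J: left subtree has 1 node {H}, right has 0 { }.

S U K W G N Y F T A Z V J H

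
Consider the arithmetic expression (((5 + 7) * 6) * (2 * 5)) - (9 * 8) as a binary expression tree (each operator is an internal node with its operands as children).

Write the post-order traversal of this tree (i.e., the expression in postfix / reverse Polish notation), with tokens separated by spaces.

Post-order on an expression tree gives postfix notation: for each operator, emit left operand, right operand, then the operator.

5 7 + 6 * 2 5 * * 9 8 * -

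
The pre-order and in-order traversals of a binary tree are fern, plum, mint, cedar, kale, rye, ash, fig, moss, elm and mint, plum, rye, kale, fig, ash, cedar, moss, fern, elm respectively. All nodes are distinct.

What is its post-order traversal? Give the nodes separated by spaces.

The first element of pre-order is the root; it splits in-order into left and right subtrees.
Root fern: left subtree has 8 nodes {mint, plum, rye, kale, fig, ash, cedar, moss}, right has 1 {elm}.
  Root plum: left subtree has 1 node {mint}, right has 6 {rye, kale, fig, ash, cedar, moss}.
    Root cedar: left subtree has 4 nodes {rye, kale, fig, ash}, right has 1 {moss}.
      Root kale: left subtree has 1 node {rye}, right has 2 {fig, ash}.
        Root ash: left subtree has 1 node {fig}, right has 0 { }.

mint rye fig ash kale moss cedar plum elm fern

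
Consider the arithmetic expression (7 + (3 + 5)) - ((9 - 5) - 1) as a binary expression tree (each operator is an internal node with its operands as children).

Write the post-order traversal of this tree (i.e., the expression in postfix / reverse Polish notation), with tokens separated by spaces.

Post-order on an expression tree gives postfix notation: for each operator, emit left operand, right operand, then the operator.

7 3 5 + + 9 5 - 1 - -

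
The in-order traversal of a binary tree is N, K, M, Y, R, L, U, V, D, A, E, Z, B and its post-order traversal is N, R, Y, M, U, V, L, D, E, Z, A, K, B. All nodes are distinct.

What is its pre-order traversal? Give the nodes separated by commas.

B, K, N, A, D, L, M, Y, R, V, U, Z, E

The last element of post-order is the root; it splits in-order into left and right subtrees.
Root B: left subtree has 12 nodes {N, K, M, Y, R, L, U, V, D, A, E, Z}, right has 0 { }.
  Root K: left subtree has 1 node {N}, right has 10 {M, Y, R, L, U, V, D, A, E, Z}.
    Root A: left subtree has 7 nodes {M, Y, R, L, U, V, D}, right has 2 {E, Z}.
      Root D: left subtree has 6 nodes {M, Y, R, L, U, V}, right has 0 { }.
        Root L: left subtree has 3 nodes {M, Y, R}, right has 2 {U, V}.
          Root M: left subtree has 0 nodes { }, right has 2 {Y, R}.
            Root Y: left subtree has 0 nodes { }, right has 1 {R}.
          Root V: left subtree has 1 node {U}, right has 0 { }.
      Root Z: left subtree has 1 node {E}, right has 0 { }.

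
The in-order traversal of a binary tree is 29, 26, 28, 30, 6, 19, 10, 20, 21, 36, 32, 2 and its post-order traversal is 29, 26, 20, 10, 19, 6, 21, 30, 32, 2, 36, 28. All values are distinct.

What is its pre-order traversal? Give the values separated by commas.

The last element of post-order is the root; it splits in-order into left and right subtrees.
Root 28: left subtree has 2 nodes {29, 26}, right has 9 {30, 6, 19, 10, 20, 21, 36, 32, 2}.
  Root 26: left subtree has 1 node {29}, right has 0 { }.
  Root 36: left subtree has 6 nodes {30, 6, 19, 10, 20, 21}, right has 2 {32, 2}.
    Root 30: left subtree has 0 nodes { }, right has 5 {6, 19, 10, 20, 21}.
      Root 21: left subtree has 4 nodes {6, 19, 10, 20}, right has 0 { }.
        Root 6: left subtree has 0 nodes { }, right has 3 {19, 10, 20}.
          Root 19: left subtree has 0 nodes { }, right has 2 {10, 20}.
            Root 10: left subtree has 0 nodes { }, right has 1 {20}.
    Root 2: left subtree has 1 node {32}, right has 0 { }.

28, 26, 29, 36, 30, 21, 6, 19, 10, 20, 2, 32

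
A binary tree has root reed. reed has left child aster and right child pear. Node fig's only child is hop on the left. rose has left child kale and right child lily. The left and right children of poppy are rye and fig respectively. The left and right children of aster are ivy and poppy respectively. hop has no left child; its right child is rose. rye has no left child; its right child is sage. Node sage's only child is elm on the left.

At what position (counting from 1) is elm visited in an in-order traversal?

4

In-order visits the left subtree, then the node, then the right subtree.
At reed: go left to aster.
  At aster: go left to ivy.
    ivy is a leaf — visit ivy.
  Visit aster.
  At aster: go right to poppy.
    At poppy: go left to rye.
      At rye: no left child.
      Visit rye.
      At rye: go right to sage.
        At sage: go left to elm.
          elm is a leaf — visit elm.
        Visit sage.
        At sage: no right child.
    Visit poppy.
    At poppy: go right to fig.
      At fig: go left to hop.
        At hop: no left child.
        Visit hop.
        At hop: go right to rose.
          At rose: go left to kale.
            kale is a leaf — visit kale.
          Visit rose.
          At rose: go right to lily.
            lily is a leaf — visit lily.
      Visit fig.
      At fig: no right child.
Visit reed.
At reed: go right to pear.
  pear is a leaf — visit pear.
Full in-order sequence: ivy, aster, rye, elm, sage, poppy, hop, kale, rose, lily, fig, reed, pear.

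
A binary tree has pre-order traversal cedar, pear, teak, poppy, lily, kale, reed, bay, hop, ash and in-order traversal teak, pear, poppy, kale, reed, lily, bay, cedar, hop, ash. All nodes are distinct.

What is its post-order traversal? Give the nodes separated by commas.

teak, reed, kale, bay, lily, poppy, pear, ash, hop, cedar

The first element of pre-order is the root; it splits in-order into left and right subtrees.
Root cedar: left subtree has 7 nodes {teak, pear, poppy, kale, reed, lily, bay}, right has 2 {hop, ash}.
  Root pear: left subtree has 1 node {teak}, right has 5 {poppy, kale, reed, lily, bay}.
    Root poppy: left subtree has 0 nodes { }, right has 4 {kale, reed, lily, bay}.
      Root lily: left subtree has 2 nodes {kale, reed}, right has 1 {bay}.
        Root kale: left subtree has 0 nodes { }, right has 1 {reed}.
  Root hop: left subtree has 0 nodes { }, right has 1 {ash}.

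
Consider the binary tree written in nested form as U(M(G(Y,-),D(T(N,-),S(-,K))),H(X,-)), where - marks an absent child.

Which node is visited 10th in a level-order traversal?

Level-order visits nodes level by level from the root, left to right within each level.
Level 0: U
Level 1: M, H
Level 2: G, D, X
Level 3: Y, T, S
Level 4: N, K
Full level-order sequence: U, M, H, G, D, X, Y, T, S, N, K.

N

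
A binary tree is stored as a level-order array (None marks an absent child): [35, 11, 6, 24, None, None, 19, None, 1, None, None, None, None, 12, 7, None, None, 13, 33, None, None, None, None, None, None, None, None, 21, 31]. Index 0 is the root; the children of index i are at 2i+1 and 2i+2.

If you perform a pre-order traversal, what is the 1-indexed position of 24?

3

Pre-order visits the node, then its left subtree, then its right subtree.
Visit 35.
At 35: go left to 11.
  Visit 11.
  At 11: go left to 24.
    Visit 24.
    At 24: no left child.
    At 24: go right to 1.
      Visit 1.
      At 1: go left to 13.
        13 is a leaf — visit 13.
      At 1: go right to 33.
        33 is a leaf — visit 33.
  At 11: no right child.
At 35: go right to 6.
  Visit 6.
  At 6: no left child.
  At 6: go right to 19.
    Visit 19.
    At 19: go left to 12.
      Visit 12.
      At 12: go left to 21.
        21 is a leaf — visit 21.
      At 12: go right to 31.
        31 is a leaf — visit 31.
    At 19: go right to 7.
      7 is a leaf — visit 7.
Full pre-order sequence: 35, 11, 24, 1, 13, 33, 6, 19, 12, 21, 31, 7.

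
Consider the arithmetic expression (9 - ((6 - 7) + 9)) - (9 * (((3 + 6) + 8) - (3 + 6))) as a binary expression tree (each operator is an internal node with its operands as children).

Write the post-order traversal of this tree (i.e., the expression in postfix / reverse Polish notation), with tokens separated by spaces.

9 6 7 - 9 + - 9 3 6 + 8 + 3 6 + - * -

Post-order on an expression tree gives postfix notation: for each operator, emit left operand, right operand, then the operator.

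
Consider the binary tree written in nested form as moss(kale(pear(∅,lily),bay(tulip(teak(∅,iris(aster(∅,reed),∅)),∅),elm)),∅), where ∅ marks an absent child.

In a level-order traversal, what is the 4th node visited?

Level-order visits nodes level by level from the root, left to right within each level.
Level 0: moss
Level 1: kale
Level 2: pear, bay
Level 3: lily, tulip, elm
Level 4: teak
Level 5: iris
Level 6: aster
Level 7: reed
Full level-order sequence: moss, kale, pear, bay, lily, tulip, elm, teak, iris, aster, reed.

bay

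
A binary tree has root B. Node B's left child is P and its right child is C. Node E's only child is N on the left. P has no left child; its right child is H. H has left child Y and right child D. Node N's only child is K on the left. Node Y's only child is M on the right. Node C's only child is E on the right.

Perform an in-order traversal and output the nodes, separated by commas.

P, Y, M, H, D, B, C, K, N, E

In-order visits the left subtree, then the node, then the right subtree.
At B: go left to P.
  At P: no left child.
  Visit P.
  At P: go right to H.
    At H: go left to Y.
      At Y: no left child.
      Visit Y.
      At Y: go right to M.
        M is a leaf — visit M.
    Visit H.
    At H: go right to D.
      D is a leaf — visit D.
Visit B.
At B: go right to C.
  At C: no left child.
  Visit C.
  At C: go right to E.
    At E: go left to N.
      At N: go left to K.
        K is a leaf — visit K.
      Visit N.
      At N: no right child.
    Visit E.
    At E: no right child.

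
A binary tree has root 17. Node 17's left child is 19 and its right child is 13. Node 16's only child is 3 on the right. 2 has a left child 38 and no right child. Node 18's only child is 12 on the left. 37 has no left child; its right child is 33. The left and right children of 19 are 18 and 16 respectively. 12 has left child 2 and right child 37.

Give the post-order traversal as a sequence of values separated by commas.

38, 2, 33, 37, 12, 18, 3, 16, 19, 13, 17

Post-order visits the left subtree, then the right subtree, then the node.
At 17: go left to 19.
  At 19: go left to 18.
    At 18: go left to 12.
      At 12: go left to 2.
        At 2: go left to 38.
          38 is a leaf — visit 38.
        At 2: no right child.
        Visit 2.
      At 12: go right to 37.
        At 37: no left child.
        At 37: go right to 33.
          33 is a leaf — visit 33.
        Visit 37.
      Visit 12.
    At 18: no right child.
    Visit 18.
  At 19: go right to 16.
    At 16: no left child.
    At 16: go right to 3.
      3 is a leaf — visit 3.
    Visit 16.
  Visit 19.
At 17: go right to 13.
  13 is a leaf — visit 13.
Visit 17.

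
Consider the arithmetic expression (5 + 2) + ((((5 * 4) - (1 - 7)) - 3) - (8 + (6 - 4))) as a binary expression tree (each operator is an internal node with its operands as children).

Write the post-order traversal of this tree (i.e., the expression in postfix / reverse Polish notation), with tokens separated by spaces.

Post-order on an expression tree gives postfix notation: for each operator, emit left operand, right operand, then the operator.

5 2 + 5 4 * 1 7 - - 3 - 8 6 4 - + - +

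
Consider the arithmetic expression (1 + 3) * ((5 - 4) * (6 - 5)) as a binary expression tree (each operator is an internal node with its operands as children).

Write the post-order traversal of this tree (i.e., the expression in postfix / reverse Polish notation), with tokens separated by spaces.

Post-order on an expression tree gives postfix notation: for each operator, emit left operand, right operand, then the operator.

1 3 + 5 4 - 6 5 - * *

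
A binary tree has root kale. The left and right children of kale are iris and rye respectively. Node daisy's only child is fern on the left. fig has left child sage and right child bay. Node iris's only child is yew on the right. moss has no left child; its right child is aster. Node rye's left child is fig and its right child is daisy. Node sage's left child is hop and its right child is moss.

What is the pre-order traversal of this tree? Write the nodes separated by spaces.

Pre-order visits the node, then its left subtree, then its right subtree.
Visit kale.
At kale: go left to iris.
  Visit iris.
  At iris: no left child.
  At iris: go right to yew.
    yew is a leaf — visit yew.
At kale: go right to rye.
  Visit rye.
  At rye: go left to fig.
    Visit fig.
    At fig: go left to sage.
      Visit sage.
      At sage: go left to hop.
        hop is a leaf — visit hop.
      At sage: go right to moss.
        Visit moss.
        At moss: no left child.
        At moss: go right to aster.
          aster is a leaf — visit aster.
    At fig: go right to bay.
      bay is a leaf — visit bay.
  At rye: go right to daisy.
    Visit daisy.
    At daisy: go left to fern.
      fern is a leaf — visit fern.
    At daisy: no right child.

kale iris yew rye fig sage hop moss aster bay daisy fern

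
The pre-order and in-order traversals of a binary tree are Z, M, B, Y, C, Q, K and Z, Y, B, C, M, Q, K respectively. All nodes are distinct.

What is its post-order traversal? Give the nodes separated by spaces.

The first element of pre-order is the root; it splits in-order into left and right subtrees.
Root Z: left subtree has 0 nodes { }, right has 6 {Y, B, C, M, Q, K}.
  Root M: left subtree has 3 nodes {Y, B, C}, right has 2 {Q, K}.
    Root B: left subtree has 1 node {Y}, right has 1 {C}.
    Root Q: left subtree has 0 nodes { }, right has 1 {K}.

Y C B K Q M Z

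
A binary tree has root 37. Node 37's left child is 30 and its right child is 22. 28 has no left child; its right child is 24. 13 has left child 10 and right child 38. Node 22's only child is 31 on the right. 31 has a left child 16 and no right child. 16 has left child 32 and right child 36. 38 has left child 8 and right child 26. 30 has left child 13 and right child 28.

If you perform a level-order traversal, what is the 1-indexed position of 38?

8

Level-order visits nodes level by level from the root, left to right within each level.
Level 0: 37
Level 1: 30, 22
Level 2: 13, 28, 31
Level 3: 10, 38, 24, 16
Level 4: 8, 26, 32, 36
Full level-order sequence: 37, 30, 22, 13, 28, 31, 10, 38, 24, 16, 8, 26, 32, 36.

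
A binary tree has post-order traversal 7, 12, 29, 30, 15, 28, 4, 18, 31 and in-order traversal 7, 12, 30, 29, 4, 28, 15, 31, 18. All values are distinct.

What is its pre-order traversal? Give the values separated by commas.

31, 4, 30, 12, 7, 29, 28, 15, 18

The last element of post-order is the root; it splits in-order into left and right subtrees.
Root 31: left subtree has 7 nodes {7, 12, 30, 29, 4, 28, 15}, right has 1 {18}.
  Root 4: left subtree has 4 nodes {7, 12, 30, 29}, right has 2 {28, 15}.
    Root 30: left subtree has 2 nodes {7, 12}, right has 1 {29}.
      Root 12: left subtree has 1 node {7}, right has 0 { }.
    Root 28: left subtree has 0 nodes { }, right has 1 {15}.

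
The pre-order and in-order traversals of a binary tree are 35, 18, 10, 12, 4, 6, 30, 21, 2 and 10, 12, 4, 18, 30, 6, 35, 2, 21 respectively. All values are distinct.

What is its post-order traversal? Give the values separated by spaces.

4 12 10 30 6 18 2 21 35

The first element of pre-order is the root; it splits in-order into left and right subtrees.
Root 35: left subtree has 6 nodes {10, 12, 4, 18, 30, 6}, right has 2 {2, 21}.
  Root 18: left subtree has 3 nodes {10, 12, 4}, right has 2 {30, 6}.
    Root 10: left subtree has 0 nodes { }, right has 2 {12, 4}.
      Root 12: left subtree has 0 nodes { }, right has 1 {4}.
    Root 6: left subtree has 1 node {30}, right has 0 { }.
  Root 21: left subtree has 1 node {2}, right has 0 { }.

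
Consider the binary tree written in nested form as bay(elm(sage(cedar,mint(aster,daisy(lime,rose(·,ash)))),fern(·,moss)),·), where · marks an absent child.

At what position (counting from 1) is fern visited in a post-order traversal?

Post-order visits the left subtree, then the right subtree, then the node.
At bay: go left to elm.
  At elm: go left to sage.
    At sage: go left to cedar.
      cedar is a leaf — visit cedar.
    At sage: go right to mint.
      At mint: go left to aster.
        aster is a leaf — visit aster.
      At mint: go right to daisy.
        At daisy: go left to lime.
          lime is a leaf — visit lime.
        At daisy: go right to rose.
          At rose: no left child.
          At rose: go right to ash.
            ash is a leaf — visit ash.
          Visit rose.
        Visit daisy.
      Visit mint.
    Visit sage.
  At elm: go right to fern.
    At fern: no left child.
    At fern: go right to moss.
      moss is a leaf — visit moss.
    Visit fern.
  Visit elm.
At bay: no right child.
Visit bay.
Full post-order sequence: cedar, aster, lime, ash, rose, daisy, mint, sage, moss, fern, elm, bay.

10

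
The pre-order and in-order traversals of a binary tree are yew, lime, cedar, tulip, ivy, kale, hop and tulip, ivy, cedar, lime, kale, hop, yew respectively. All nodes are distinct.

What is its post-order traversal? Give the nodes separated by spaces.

ivy tulip cedar hop kale lime yew

The first element of pre-order is the root; it splits in-order into left and right subtrees.
Root yew: left subtree has 6 nodes {tulip, ivy, cedar, lime, kale, hop}, right has 0 { }.
  Root lime: left subtree has 3 nodes {tulip, ivy, cedar}, right has 2 {kale, hop}.
    Root cedar: left subtree has 2 nodes {tulip, ivy}, right has 0 { }.
      Root tulip: left subtree has 0 nodes { }, right has 1 {ivy}.
    Root kale: left subtree has 0 nodes { }, right has 1 {hop}.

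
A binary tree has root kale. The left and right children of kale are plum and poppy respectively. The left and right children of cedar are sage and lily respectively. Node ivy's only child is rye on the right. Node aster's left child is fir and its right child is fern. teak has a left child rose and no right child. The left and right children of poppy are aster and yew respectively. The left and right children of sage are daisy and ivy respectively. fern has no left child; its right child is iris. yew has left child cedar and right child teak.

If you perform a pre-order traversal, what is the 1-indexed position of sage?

Pre-order visits the node, then its left subtree, then its right subtree.
Visit kale.
At kale: go left to plum.
  plum is a leaf — visit plum.
At kale: go right to poppy.
  Visit poppy.
  At poppy: go left to aster.
    Visit aster.
    At aster: go left to fir.
      fir is a leaf — visit fir.
    At aster: go right to fern.
      Visit fern.
      At fern: no left child.
      At fern: go right to iris.
        iris is a leaf — visit iris.
  At poppy: go right to yew.
    Visit yew.
    At yew: go left to cedar.
      Visit cedar.
      At cedar: go left to sage.
        Visit sage.
        At sage: go left to daisy.
          daisy is a leaf — visit daisy.
        At sage: go right to ivy.
          Visit ivy.
          At ivy: no left child.
          At ivy: go right to rye.
            rye is a leaf — visit rye.
      At cedar: go right to lily.
        lily is a leaf — visit lily.
    At yew: go right to teak.
      Visit teak.
      At teak: go left to rose.
        rose is a leaf — visit rose.
      At teak: no right child.
Full pre-order sequence: kale, plum, poppy, aster, fir, fern, iris, yew, cedar, sage, daisy, ivy, rye, lily, teak, rose.

10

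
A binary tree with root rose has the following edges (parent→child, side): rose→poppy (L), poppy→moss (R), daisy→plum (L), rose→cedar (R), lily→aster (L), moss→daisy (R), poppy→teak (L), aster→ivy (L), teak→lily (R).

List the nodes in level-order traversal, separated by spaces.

Level-order visits nodes level by level from the root, left to right within each level.
Level 0: rose
Level 1: poppy, cedar
Level 2: teak, moss
Level 3: lily, daisy
Level 4: aster, plum
Level 5: ivy

rose poppy cedar teak moss lily daisy aster plum ivy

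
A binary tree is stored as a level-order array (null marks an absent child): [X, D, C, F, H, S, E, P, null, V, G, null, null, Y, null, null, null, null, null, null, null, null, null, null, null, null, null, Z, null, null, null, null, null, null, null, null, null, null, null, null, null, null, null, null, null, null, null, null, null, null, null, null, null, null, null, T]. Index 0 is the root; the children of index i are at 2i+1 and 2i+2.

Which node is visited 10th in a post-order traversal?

Post-order visits the left subtree, then the right subtree, then the node.
At X: go left to D.
  At D: go left to F.
    At F: go left to P.
      P is a leaf — visit P.
    At F: no right child.
    Visit F.
  At D: go right to H.
    At H: go left to V.
      V is a leaf — visit V.
    At H: go right to G.
      G is a leaf — visit G.
    Visit H.
  Visit D.
At X: go right to C.
  At C: go left to S.
    S is a leaf — visit S.
  At C: go right to E.
    At E: go left to Y.
      At Y: go left to Z.
        At Z: go left to T.
          T is a leaf — visit T.
        At Z: no right child.
        Visit Z.
      At Y: no right child.
      Visit Y.
    At E: no right child.
    Visit E.
  Visit C.
Visit X.
Full post-order sequence: P, F, V, G, H, D, S, T, Z, Y, E, C, X.

Y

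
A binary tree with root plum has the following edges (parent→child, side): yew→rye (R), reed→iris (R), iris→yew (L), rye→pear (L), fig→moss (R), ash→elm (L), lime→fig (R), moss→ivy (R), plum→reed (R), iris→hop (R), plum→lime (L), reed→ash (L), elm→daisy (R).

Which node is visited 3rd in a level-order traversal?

reed

Level-order visits nodes level by level from the root, left to right within each level.
Level 0: plum
Level 1: lime, reed
Level 2: fig, ash, iris
Level 3: moss, elm, yew, hop
Level 4: ivy, daisy, rye
Level 5: pear
Full level-order sequence: plum, lime, reed, fig, ash, iris, moss, elm, yew, hop, ivy, daisy, rye, pear.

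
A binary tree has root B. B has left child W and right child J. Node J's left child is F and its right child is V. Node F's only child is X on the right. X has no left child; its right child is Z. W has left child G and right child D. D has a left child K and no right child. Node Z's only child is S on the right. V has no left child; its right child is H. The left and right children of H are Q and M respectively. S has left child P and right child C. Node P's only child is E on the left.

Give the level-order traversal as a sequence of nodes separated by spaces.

B W J G D F V K X H Z Q M S P C E

Level-order visits nodes level by level from the root, left to right within each level.
Level 0: B
Level 1: W, J
Level 2: G, D, F, V
Level 3: K, X, H
Level 4: Z, Q, M
Level 5: S
Level 6: P, C
Level 7: E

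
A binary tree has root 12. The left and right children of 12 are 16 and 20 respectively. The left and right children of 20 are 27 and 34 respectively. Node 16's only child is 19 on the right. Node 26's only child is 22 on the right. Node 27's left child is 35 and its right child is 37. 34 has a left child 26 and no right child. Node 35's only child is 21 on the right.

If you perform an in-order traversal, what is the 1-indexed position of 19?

In-order visits the left subtree, then the node, then the right subtree.
At 12: go left to 16.
  At 16: no left child.
  Visit 16.
  At 16: go right to 19.
    19 is a leaf — visit 19.
Visit 12.
At 12: go right to 20.
  At 20: go left to 27.
    At 27: go left to 35.
      At 35: no left child.
      Visit 35.
      At 35: go right to 21.
        21 is a leaf — visit 21.
    Visit 27.
    At 27: go right to 37.
      37 is a leaf — visit 37.
  Visit 20.
  At 20: go right to 34.
    At 34: go left to 26.
      At 26: no left child.
      Visit 26.
      At 26: go right to 22.
        22 is a leaf — visit 22.
    Visit 34.
    At 34: no right child.
Full in-order sequence: 16, 19, 12, 35, 21, 27, 37, 20, 26, 22, 34.

2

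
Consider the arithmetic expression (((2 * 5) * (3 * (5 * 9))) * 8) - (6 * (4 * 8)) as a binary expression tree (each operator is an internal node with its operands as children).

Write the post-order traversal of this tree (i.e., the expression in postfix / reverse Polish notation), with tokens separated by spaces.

2 5 * 3 5 9 * * * 8 * 6 4 8 * * -

Post-order on an expression tree gives postfix notation: for each operator, emit left operand, right operand, then the operator.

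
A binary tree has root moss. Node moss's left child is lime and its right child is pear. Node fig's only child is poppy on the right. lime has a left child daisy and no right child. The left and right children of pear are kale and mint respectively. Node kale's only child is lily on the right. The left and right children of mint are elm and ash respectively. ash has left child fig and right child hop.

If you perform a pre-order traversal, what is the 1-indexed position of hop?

12

Pre-order visits the node, then its left subtree, then its right subtree.
Visit moss.
At moss: go left to lime.
  Visit lime.
  At lime: go left to daisy.
    daisy is a leaf — visit daisy.
  At lime: no right child.
At moss: go right to pear.
  Visit pear.
  At pear: go left to kale.
    Visit kale.
    At kale: no left child.
    At kale: go right to lily.
      lily is a leaf — visit lily.
  At pear: go right to mint.
    Visit mint.
    At mint: go left to elm.
      elm is a leaf — visit elm.
    At mint: go right to ash.
      Visit ash.
      At ash: go left to fig.
        Visit fig.
        At fig: no left child.
        At fig: go right to poppy.
          poppy is a leaf — visit poppy.
      At ash: go right to hop.
        hop is a leaf — visit hop.
Full pre-order sequence: moss, lime, daisy, pear, kale, lily, mint, elm, ash, fig, poppy, hop.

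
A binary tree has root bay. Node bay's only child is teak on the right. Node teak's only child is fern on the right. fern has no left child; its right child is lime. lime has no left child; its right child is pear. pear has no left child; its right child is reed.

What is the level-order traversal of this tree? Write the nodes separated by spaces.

bay teak fern lime pear reed

Level-order visits nodes level by level from the root, left to right within each level.
Level 0: bay
Level 1: teak
Level 2: fern
Level 3: lime
Level 4: pear
Level 5: reed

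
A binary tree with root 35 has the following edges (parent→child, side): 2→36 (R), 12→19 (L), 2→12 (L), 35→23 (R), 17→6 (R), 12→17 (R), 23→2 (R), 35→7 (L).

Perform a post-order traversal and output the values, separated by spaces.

Post-order visits the left subtree, then the right subtree, then the node.
At 35: go left to 7.
  7 is a leaf — visit 7.
At 35: go right to 23.
  At 23: no left child.
  At 23: go right to 2.
    At 2: go left to 12.
      At 12: go left to 19.
        19 is a leaf — visit 19.
      At 12: go right to 17.
        At 17: no left child.
        At 17: go right to 6.
          6 is a leaf — visit 6.
        Visit 17.
      Visit 12.
    At 2: go right to 36.
      36 is a leaf — visit 36.
    Visit 2.
  Visit 23.
Visit 35.

7 19 6 17 12 36 2 23 35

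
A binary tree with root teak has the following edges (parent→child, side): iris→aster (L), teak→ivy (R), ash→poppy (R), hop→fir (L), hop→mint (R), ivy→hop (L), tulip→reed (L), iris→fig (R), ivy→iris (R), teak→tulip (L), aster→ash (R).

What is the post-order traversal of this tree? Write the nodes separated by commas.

reed, tulip, fir, mint, hop, poppy, ash, aster, fig, iris, ivy, teak

Post-order visits the left subtree, then the right subtree, then the node.
At teak: go left to tulip.
  At tulip: go left to reed.
    reed is a leaf — visit reed.
  At tulip: no right child.
  Visit tulip.
At teak: go right to ivy.
  At ivy: go left to hop.
    At hop: go left to fir.
      fir is a leaf — visit fir.
    At hop: go right to mint.
      mint is a leaf — visit mint.
    Visit hop.
  At ivy: go right to iris.
    At iris: go left to aster.
      At aster: no left child.
      At aster: go right to ash.
        At ash: no left child.
        At ash: go right to poppy.
          poppy is a leaf — visit poppy.
        Visit ash.
      Visit aster.
    At iris: go right to fig.
      fig is a leaf — visit fig.
    Visit iris.
  Visit ivy.
Visit teak.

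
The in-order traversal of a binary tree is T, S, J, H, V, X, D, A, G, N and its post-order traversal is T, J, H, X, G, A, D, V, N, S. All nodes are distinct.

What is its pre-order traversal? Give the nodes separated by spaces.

S T N V H J D X A G

The last element of post-order is the root; it splits in-order into left and right subtrees.
Root S: left subtree has 1 node {T}, right has 8 {J, H, V, X, D, A, G, N}.
  Root N: left subtree has 7 nodes {J, H, V, X, D, A, G}, right has 0 { }.
    Root V: left subtree has 2 nodes {J, H}, right has 4 {X, D, A, G}.
      Root H: left subtree has 1 node {J}, right has 0 { }.
      Root D: left subtree has 1 node {X}, right has 2 {A, G}.
        Root A: left subtree has 0 nodes { }, right has 1 {G}.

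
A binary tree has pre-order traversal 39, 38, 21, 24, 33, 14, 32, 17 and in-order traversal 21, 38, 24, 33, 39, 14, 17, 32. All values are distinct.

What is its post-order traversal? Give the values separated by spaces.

21 33 24 38 17 32 14 39

The first element of pre-order is the root; it splits in-order into left and right subtrees.
Root 39: left subtree has 4 nodes {21, 38, 24, 33}, right has 3 {14, 17, 32}.
  Root 38: left subtree has 1 node {21}, right has 2 {24, 33}.
    Root 24: left subtree has 0 nodes { }, right has 1 {33}.
  Root 14: left subtree has 0 nodes { }, right has 2 {17, 32}.
    Root 32: left subtree has 1 node {17}, right has 0 { }.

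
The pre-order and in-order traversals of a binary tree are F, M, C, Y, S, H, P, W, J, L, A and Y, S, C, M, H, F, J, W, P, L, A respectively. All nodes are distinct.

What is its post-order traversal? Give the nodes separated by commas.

S, Y, C, H, M, J, W, A, L, P, F

The first element of pre-order is the root; it splits in-order into left and right subtrees.
Root F: left subtree has 5 nodes {Y, S, C, M, H}, right has 5 {J, W, P, L, A}.
  Root M: left subtree has 3 nodes {Y, S, C}, right has 1 {H}.
    Root C: left subtree has 2 nodes {Y, S}, right has 0 { }.
      Root Y: left subtree has 0 nodes { }, right has 1 {S}.
  Root P: left subtree has 2 nodes {J, W}, right has 2 {L, A}.
    Root W: left subtree has 1 node {J}, right has 0 { }.
    Root L: left subtree has 0 nodes { }, right has 1 {A}.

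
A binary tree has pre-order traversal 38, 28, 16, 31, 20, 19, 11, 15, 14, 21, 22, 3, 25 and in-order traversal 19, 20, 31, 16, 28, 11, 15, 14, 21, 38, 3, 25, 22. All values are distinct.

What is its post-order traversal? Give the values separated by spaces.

19 20 31 16 21 14 15 11 28 25 3 22 38

The first element of pre-order is the root; it splits in-order into left and right subtrees.
Root 38: left subtree has 9 nodes {19, 20, 31, 16, 28, 11, 15, 14, 21}, right has 3 {3, 25, 22}.
  Root 28: left subtree has 4 nodes {19, 20, 31, 16}, right has 4 {11, 15, 14, 21}.
    Root 16: left subtree has 3 nodes {19, 20, 31}, right has 0 { }.
      Root 31: left subtree has 2 nodes {19, 20}, right has 0 { }.
        Root 20: left subtree has 1 node {19}, right has 0 { }.
    Root 11: left subtree has 0 nodes { }, right has 3 {15, 14, 21}.
      Root 15: left subtree has 0 nodes { }, right has 2 {14, 21}.
        Root 14: left subtree has 0 nodes { }, right has 1 {21}.
  Root 22: left subtree has 2 nodes {3, 25}, right has 0 { }.
    Root 3: left subtree has 0 nodes { }, right has 1 {25}.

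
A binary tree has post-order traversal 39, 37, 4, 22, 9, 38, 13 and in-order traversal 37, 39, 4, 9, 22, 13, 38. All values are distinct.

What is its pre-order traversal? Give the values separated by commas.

The last element of post-order is the root; it splits in-order into left and right subtrees.
Root 13: left subtree has 5 nodes {37, 39, 4, 9, 22}, right has 1 {38}.
  Root 9: left subtree has 3 nodes {37, 39, 4}, right has 1 {22}.
    Root 4: left subtree has 2 nodes {37, 39}, right has 0 { }.
      Root 37: left subtree has 0 nodes { }, right has 1 {39}.

13, 9, 4, 37, 39, 22, 38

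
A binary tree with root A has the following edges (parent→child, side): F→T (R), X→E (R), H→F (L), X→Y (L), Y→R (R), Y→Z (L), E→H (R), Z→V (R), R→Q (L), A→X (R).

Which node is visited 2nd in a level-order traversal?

X

Level-order visits nodes level by level from the root, left to right within each level.
Level 0: A
Level 1: X
Level 2: Y, E
Level 3: Z, R, H
Level 4: V, Q, F
Level 5: T
Full level-order sequence: A, X, Y, E, Z, R, H, V, Q, F, T.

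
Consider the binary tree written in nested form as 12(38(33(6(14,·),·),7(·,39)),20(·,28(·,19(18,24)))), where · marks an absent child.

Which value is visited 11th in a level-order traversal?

Level-order visits nodes level by level from the root, left to right within each level.
Level 0: 12
Level 1: 38, 20
Level 2: 33, 7, 28
Level 3: 6, 39, 19
Level 4: 14, 18, 24
Full level-order sequence: 12, 38, 20, 33, 7, 28, 6, 39, 19, 14, 18, 24.

18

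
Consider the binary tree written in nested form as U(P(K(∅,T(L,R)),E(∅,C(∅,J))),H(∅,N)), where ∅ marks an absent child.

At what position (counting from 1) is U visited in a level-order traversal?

Level-order visits nodes level by level from the root, left to right within each level.
Level 0: U
Level 1: P, H
Level 2: K, E, N
Level 3: T, C
Level 4: L, R, J
Full level-order sequence: U, P, H, K, E, N, T, C, L, R, J.

1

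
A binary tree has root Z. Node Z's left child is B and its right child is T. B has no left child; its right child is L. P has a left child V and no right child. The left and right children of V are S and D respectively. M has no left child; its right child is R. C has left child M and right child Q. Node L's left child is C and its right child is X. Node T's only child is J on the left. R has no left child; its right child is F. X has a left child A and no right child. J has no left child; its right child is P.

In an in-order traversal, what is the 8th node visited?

In-order visits the left subtree, then the node, then the right subtree.
At Z: go left to B.
  At B: no left child.
  Visit B.
  At B: go right to L.
    At L: go left to C.
      At C: go left to M.
        At M: no left child.
        Visit M.
        At M: go right to R.
          At R: no left child.
          Visit R.
          At R: go right to F.
            F is a leaf — visit F.
      Visit C.
      At C: go right to Q.
        Q is a leaf — visit Q.
    Visit L.
    At L: go right to X.
      At X: go left to A.
        A is a leaf — visit A.
      Visit X.
      At X: no right child.
Visit Z.
At Z: go right to T.
  At T: go left to J.
    At J: no left child.
    Visit J.
    At J: go right to P.
      At P: go left to V.
        At V: go left to S.
          S is a leaf — visit S.
        Visit V.
        At V: go right to D.
          D is a leaf — visit D.
      Visit P.
      At P: no right child.
  Visit T.
  At T: no right child.
Full in-order sequence: B, M, R, F, C, Q, L, A, X, Z, J, S, V, D, P, T.

A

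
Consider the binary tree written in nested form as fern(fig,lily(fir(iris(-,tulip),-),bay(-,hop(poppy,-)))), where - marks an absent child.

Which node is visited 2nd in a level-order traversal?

Level-order visits nodes level by level from the root, left to right within each level.
Level 0: fern
Level 1: fig, lily
Level 2: fir, bay
Level 3: iris, hop
Level 4: tulip, poppy
Full level-order sequence: fern, fig, lily, fir, bay, iris, hop, tulip, poppy.

fig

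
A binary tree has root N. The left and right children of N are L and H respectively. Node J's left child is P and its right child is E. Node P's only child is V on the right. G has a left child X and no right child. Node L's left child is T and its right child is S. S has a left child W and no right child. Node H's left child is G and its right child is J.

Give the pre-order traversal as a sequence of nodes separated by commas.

N, L, T, S, W, H, G, X, J, P, V, E

Pre-order visits the node, then its left subtree, then its right subtree.
Visit N.
At N: go left to L.
  Visit L.
  At L: go left to T.
    T is a leaf — visit T.
  At L: go right to S.
    Visit S.
    At S: go left to W.
      W is a leaf — visit W.
    At S: no right child.
At N: go right to H.
  Visit H.
  At H: go left to G.
    Visit G.
    At G: go left to X.
      X is a leaf — visit X.
    At G: no right child.
  At H: go right to J.
    Visit J.
    At J: go left to P.
      Visit P.
      At P: no left child.
      At P: go right to V.
        V is a leaf — visit V.
    At J: go right to E.
      E is a leaf — visit E.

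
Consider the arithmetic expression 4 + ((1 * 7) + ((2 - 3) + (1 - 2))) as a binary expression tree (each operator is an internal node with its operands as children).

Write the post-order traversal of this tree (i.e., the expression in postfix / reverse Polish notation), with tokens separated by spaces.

Post-order on an expression tree gives postfix notation: for each operator, emit left operand, right operand, then the operator.

4 1 7 * 2 3 - 1 2 - + + +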